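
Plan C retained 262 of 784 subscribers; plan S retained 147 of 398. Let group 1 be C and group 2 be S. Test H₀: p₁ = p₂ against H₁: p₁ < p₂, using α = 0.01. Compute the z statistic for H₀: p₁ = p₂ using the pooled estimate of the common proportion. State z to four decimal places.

z = -1.2010

p̂₁ = 262/784 ≈ 0.334184, p̂₂ = 147/398 ≈ 0.369347.
Pooled p̂ = (262+147)/(784+398) = 409/1182 = 0.346024.
SE = √(p̂(1−p̂)(1/n₁+1/n₂)) = √(0.346024·0.653976·0.00378807) = √(0.000857208) = 0.029278.
z = (0.334184 − 0.369347)/0.029278 = -0.035163/0.029278 = -1.2010.
p-value = P(Z < -1.201) ≈ 0.1149; since p > α = 0.01, fail to reject H₀.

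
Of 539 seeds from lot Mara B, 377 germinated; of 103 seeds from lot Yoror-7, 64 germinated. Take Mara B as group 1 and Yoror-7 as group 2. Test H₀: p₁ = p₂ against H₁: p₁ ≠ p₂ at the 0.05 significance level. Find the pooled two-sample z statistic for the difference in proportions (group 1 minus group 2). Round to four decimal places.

p̂₁ = 377/539 = 0.699443, p̂₂ = 64/103 = 0.621359.
Pooled p̂ = (377+64)/(539+103) = 441/642 = 0.686916.
SE = √(0.215062 × 0.011564) = 0.049870.
z = (0.699443 − 0.621359)/0.049870 = 0.078084/0.049870 = 1.5658.
p-value = 2·P(Z > 1.566) ≈ 0.1174, so at α = 0.05 we fail to reject H₀.

z = 1.5658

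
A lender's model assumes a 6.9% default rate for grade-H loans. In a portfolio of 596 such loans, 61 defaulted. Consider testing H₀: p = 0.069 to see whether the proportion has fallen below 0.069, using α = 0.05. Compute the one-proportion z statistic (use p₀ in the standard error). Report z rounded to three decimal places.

z = 3.212

p̂ = 61/596 = 0.102349.
Under H₀, SE = √(0.069·0.931/596) = √(0.000107784) = 0.010382.
z = (0.102349 − 0.069)/0.010382 = 0.033349/0.010382 = 3.212.
p-value = P(Z < 3.212) ≈ 0.9993; since p > α = 0.05, fail to reject H₀.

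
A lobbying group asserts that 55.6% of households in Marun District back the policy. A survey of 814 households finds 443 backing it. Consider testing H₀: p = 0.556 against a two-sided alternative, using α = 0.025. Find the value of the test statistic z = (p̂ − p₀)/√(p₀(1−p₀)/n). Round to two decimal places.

z = -0.68

p̂ = 443/814 = 0.5442.
Under H₀, SE = √(0.556·0.444/814) = √(0.000303273) = 0.0174.
z = (0.5442 − 0.556)/0.0174 = -0.0118/0.0174 = -0.68.
Two-sided p-value ≈ 2·Φ(−0.676) = 0.4990, so at α = 0.025 we fail to reject H₀.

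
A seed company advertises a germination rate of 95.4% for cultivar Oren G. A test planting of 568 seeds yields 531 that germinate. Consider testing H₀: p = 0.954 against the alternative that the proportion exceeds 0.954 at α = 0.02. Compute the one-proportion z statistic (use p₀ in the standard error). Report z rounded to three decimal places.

p̂ = 531/568 ≈ 0.934859.
Under H₀, SE = √(0.954·0.046/568) = √(7.72606e-05) = 0.008790.
z = (0.934859 − 0.954)/0.008790 = -0.019141/0.008790 = -2.178.
p-value = P(Z > -2.178) ≈ 0.9853; since p > α = 0.02, fail to reject H₀.

z = -2.178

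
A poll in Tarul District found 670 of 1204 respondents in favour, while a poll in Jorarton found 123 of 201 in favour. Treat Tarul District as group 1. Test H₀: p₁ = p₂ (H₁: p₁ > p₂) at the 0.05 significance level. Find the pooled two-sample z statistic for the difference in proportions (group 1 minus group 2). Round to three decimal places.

p̂₁ = 670/1204 ≈ 0.55648, p̂₂ = 123/201 ≈ 0.61194.
Pooled p̂ = (670+123)/(1204+201) = 793/1405 = 0.56441.
SE = √(0.245851 × 0.00580569) = 0.03778.
z = (0.55648 − 0.61194)/0.03778 = -0.05546/0.03778 = -1.468.
p-value = P(Z > -1.468) ≈ 0.9290; since p > α = 0.05, fail to reject H₀.

z = -1.468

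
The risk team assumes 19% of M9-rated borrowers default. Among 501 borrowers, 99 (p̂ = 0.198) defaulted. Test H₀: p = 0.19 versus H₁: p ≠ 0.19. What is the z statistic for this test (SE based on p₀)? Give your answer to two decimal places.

p̂ = 99/501 = 0.1976.
Under H₀, SE = √(0.19·0.81/501) = √(0.000307186) = 0.0175.
z = (0.1976 − 0.19)/0.0175 = 0.0076/0.0175 = 0.43.
p-value = 2·P(Z > 0.434) ≈ 0.6644.

z = 0.43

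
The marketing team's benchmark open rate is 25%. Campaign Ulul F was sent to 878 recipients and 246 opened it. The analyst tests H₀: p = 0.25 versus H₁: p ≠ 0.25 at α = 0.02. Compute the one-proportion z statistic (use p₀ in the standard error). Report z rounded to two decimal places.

p̂ = 246/878 ≈ 0.2802.
SE = √(p₀(1−p₀)/n) = √(0.1875/878) = 0.0146.
z = (0.2802 − 0.25)/0.0146 = 0.0302/0.0146 = 2.07.
Two-sided p-value ≈ 2·Φ(−2.065) = 0.0389; since p > α = 0.02, fail to reject H₀.

z = 2.07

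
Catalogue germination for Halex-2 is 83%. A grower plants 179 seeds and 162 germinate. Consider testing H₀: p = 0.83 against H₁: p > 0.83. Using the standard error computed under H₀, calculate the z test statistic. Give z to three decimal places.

p̂ = 162/179 = 0.90503.
SE = √(p₀(1−p₀)/n) = √(0.1411/179) = 0.02808.
z = (0.90503 − 0.83)/0.02808 = 0.07503/0.02808 = 2.672.
p-value = P(Z > 2.672) ≈ 0.0038.

z = 2.672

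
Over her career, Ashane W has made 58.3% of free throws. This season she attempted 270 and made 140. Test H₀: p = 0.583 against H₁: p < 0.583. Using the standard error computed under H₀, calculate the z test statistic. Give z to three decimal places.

p̂ = 140/270 = 0.51852.
Standard error under H₀: √(0.583×0.417/270) = 0.03001.
z = (0.51852 − 0.583)/0.03001 = -0.06448/0.03001 = -2.149.

z = -2.149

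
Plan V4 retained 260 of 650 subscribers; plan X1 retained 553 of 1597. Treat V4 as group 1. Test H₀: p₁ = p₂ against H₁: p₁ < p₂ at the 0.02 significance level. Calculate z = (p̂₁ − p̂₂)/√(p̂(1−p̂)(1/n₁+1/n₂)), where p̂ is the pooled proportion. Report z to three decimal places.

p̂₁ = 260/650 = 0.40000, p̂₂ = 553/1597 = 0.34627.
Pooled p̂ = (260+553)/(650+1597) = 813/2247 = 0.36182.
SE = √(p̂(1−p̂)(1/n₁+1/n₂)) = √(0.36182·0.63818·0.00216464) = √(0.000499825) = 0.02236.
z = (0.40000 − 0.34627)/0.02236 = 0.05373/0.02236 = 2.403.
p-value = P(Z < 2.403) ≈ 0.9919. With α = 0.02, fail to reject H₀.

z = 2.403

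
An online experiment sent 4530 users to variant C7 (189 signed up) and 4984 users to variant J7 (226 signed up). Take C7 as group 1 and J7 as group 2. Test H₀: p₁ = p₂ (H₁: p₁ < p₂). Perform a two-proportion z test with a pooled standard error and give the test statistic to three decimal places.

p̂₁ = 189/4530 = 0.041722, p̂₂ = 226/4984 = 0.045345.
Pooled p̂ = (189+226)/(4530+4984) = 415/9514 = 0.043620.
SE = √(0.0417172 × 0.000421393) = 0.004193.
z = (0.041722 − 0.045345)/0.004193 = -0.003623/0.004193 = -0.864.

z = -0.864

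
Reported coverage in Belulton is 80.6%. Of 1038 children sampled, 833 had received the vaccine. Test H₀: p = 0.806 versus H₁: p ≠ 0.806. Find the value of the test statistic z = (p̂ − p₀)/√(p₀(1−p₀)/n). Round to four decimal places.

z = -0.2848

p̂ = 833/1038 = 0.8025048.
Under H₀, SE = √(0.806·0.194/1038) = √(0.00015064) = 0.0122735.
z = (0.8025048 − 0.806)/0.0122735 = -0.0034952/0.0122735 = -0.2848.
p-value = 2·P(Z > 0.285) ≈ 0.7758.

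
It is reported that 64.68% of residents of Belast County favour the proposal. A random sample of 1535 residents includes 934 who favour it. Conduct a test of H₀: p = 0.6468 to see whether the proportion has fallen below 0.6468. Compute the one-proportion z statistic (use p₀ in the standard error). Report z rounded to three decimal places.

z = -3.142

p̂ = 934/1535 ≈ 0.60847.
SE = √(p₀(1−p₀)/n) = √(0.22845/1535) = 0.01220.
z = (0.60847 − 0.6468)/0.01220 = -0.03833/0.01220 = -3.142.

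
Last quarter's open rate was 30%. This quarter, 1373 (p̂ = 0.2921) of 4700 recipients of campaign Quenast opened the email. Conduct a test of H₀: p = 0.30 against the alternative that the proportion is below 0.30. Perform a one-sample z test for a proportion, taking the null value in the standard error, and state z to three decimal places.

z = -1.178

p̂ = 1373/4700 = 0.29213.
SE = √(p₀(1−p₀)/n) = √(0.21/4700) = 0.00668.
z = (0.29213 − 0.3)/0.00668 = -0.00787/0.00668 = -1.178.
p-value = P(Z < -1.178) ≈ 0.1195.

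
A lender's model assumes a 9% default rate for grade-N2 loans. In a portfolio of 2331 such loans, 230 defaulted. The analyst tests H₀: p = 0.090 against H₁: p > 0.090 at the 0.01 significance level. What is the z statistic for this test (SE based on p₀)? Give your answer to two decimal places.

p̂ = 230/2331 ≈ 0.09867.
SE = √(p₀(1−p₀)/n) = √(0.0819/2331) = 0.00593.
z = (0.09867 − 0.09)/0.00593 = 0.00867/0.00593 = 1.46.
p-value = P(Z > 1.463) ≈ 0.0718. With α = 0.01, fail to reject H₀.

z = 1.46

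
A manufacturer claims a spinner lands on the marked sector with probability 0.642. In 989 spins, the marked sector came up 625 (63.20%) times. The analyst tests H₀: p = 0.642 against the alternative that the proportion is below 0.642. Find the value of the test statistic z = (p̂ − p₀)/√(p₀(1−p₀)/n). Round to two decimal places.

z = -0.66

p̂ = 625/989 ≈ 0.6320.
SE = √(p₀(1−p₀)/n) = √(0.22984/989) = 0.0152.
z = (0.6320 − 0.642)/0.0152 = -0.0100/0.0152 = -0.66.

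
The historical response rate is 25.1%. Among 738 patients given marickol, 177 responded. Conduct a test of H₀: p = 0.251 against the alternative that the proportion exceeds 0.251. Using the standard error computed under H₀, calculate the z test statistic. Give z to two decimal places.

z = -0.70

p̂ = 177/738 ≈ 0.2398.
Under H₀, SE = √(0.251·0.749/738) = √(0.000254741) = 0.0160.
z = (0.2398 − 0.251)/0.0160 = -0.0112/0.0160 = -0.70.
p-value = P(Z > -0.699) ≈ 0.7578.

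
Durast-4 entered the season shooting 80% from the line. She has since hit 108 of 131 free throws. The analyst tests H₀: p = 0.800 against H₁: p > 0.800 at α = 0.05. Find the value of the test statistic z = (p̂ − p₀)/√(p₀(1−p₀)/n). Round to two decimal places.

z = 0.70

p̂ = 108/131 ≈ 0.8244.
SE = √(p₀(1−p₀)/n) = √(0.16/131) = 0.0349.
z = (0.8244 − 0.8)/0.0349 = 0.0244/0.0349 = 0.70.
p-value = P(Z > 0.699) ≈ 0.2423; since p > α = 0.05, fail to reject H₀.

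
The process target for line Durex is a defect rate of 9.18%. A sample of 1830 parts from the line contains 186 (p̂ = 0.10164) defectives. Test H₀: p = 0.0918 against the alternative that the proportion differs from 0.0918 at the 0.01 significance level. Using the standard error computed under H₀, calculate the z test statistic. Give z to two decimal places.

z = 1.46

p̂ = 186/1830 ≈ 0.1016.
Standard error under H₀: √(0.0918×0.9082/1830) = 0.0067.
z = (0.1016 − 0.0918)/0.0067 = 0.0098/0.0067 = 1.46.
p-value = 2·P(Z > 1.458) ≈ 0.1449; since p > α = 0.01, fail to reject H₀.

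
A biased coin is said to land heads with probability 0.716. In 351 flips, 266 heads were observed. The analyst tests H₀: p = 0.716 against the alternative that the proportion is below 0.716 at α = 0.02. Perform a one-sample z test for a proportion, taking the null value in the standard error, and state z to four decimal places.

p̂ = 266/351 ≈ 0.757835.
SE = √(p₀(1−p₀)/n) = √(0.20334/351) = 0.024069.
z = (0.757835 − 0.716)/0.024069 = 0.041835/0.024069 = 1.7381.
p-value = P(Z < 1.738) ≈ 0.9589; since p > α = 0.02, fail to reject H₀.

z = 1.7381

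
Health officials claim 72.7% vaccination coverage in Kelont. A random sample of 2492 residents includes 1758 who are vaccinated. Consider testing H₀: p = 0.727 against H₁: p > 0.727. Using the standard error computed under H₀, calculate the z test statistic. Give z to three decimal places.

p̂ = 1758/2492 ≈ 0.705457.
Standard error under H₀: √(0.727×0.273/2492) = 0.008924.
z = (0.705457 − 0.727)/0.008924 = -0.021543/0.008924 = -2.414.
p-value = P(Z > -2.414) ≈ 0.9921.

z = -2.414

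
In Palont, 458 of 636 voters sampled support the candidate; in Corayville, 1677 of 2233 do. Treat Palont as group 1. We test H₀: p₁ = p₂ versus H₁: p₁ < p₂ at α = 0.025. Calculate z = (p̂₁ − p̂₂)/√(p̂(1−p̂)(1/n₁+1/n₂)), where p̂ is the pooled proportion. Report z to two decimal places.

p̂₁ = 458/636 = 0.72013, p̂₂ = 1677/2233 = 0.75101.
Pooled p̂ = (458+1677)/(636+2233) = 2135/2869 = 0.74416.
SE = √(0.190385 × 0.00202016) = 0.01961.
z = (0.72013 − 0.75101)/0.01961 = -0.03088/0.01961 = -1.57.
p-value = P(Z < -1.575) ≈ 0.0577. With α = 0.025, fail to reject H₀.

z = -1.57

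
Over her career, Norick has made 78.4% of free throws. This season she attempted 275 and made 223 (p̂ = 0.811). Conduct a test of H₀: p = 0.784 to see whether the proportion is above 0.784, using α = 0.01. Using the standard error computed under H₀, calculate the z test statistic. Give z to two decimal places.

p̂ = 223/275 = 0.8109.
Standard error under H₀: √(0.784×0.216/275) = 0.0248.
z = (0.8109 − 0.784)/0.0248 = 0.0269/0.0248 = 1.08.
p-value = P(Z > 1.084) ≈ 0.1391, so at α = 0.01 we fail to reject H₀.

z = 1.08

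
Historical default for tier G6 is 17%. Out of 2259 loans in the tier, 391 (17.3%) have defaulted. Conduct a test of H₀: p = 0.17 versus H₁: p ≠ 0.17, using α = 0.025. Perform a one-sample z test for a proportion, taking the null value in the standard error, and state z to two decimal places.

z = 0.39

p̂ = 391/2259 ≈ 0.1731.
Under H₀, SE = √(0.17·0.83/2259) = √(6.24613e-05) = 0.0079.
z = (0.1731 − 0.17)/0.0079 = 0.0031/0.0079 = 0.39.
p-value = 2·P(Z > 0.390) ≈ 0.6962, so at α = 0.025 we fail to reject H₀.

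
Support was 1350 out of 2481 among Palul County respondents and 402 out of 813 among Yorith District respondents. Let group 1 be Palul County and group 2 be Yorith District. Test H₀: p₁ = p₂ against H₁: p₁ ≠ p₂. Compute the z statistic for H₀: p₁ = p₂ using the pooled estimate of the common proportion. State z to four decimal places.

z = 2.4633

p̂₁ = 1350/2481 = 0.5441354, p̂₂ = 402/813 = 0.4944649.
Pooled p̂ = (1350+402)/(2481+813) = 1752/3294 = 0.5318761.
SE = √(0.248984 × 0.00163308) = 0.0201646.
z = (0.5441354 − 0.4944649)/0.0201646 = 0.0496705/0.0201646 = 2.4633.
p-value = 2·P(Z > 2.463) ≈ 0.0138.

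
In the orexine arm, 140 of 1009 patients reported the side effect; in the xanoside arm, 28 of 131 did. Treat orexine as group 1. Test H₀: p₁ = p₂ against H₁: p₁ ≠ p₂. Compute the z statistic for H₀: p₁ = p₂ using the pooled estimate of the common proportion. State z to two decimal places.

z = -2.28

p̂₁ = 140/1009 ≈ 0.1388, p̂₂ = 28/131 ≈ 0.2137.
Pooled p̂ = (140+28)/(1009+131) = 168/1140 = 0.1474.
SE = √(0.125651 × 0.00862467) = 0.0329.
z = (0.1388 − 0.2137)/0.0329 = -0.0749/0.0329 = -2.28.
Two-sided p-value ≈ 2·Φ(−2.278) = 0.0227.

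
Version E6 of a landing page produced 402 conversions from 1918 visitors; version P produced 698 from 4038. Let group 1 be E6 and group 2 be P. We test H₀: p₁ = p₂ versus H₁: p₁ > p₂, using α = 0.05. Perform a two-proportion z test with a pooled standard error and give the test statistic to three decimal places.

z = 3.414

p̂₁ = 402/1918 ≈ 0.20959, p̂₂ = 698/4038 ≈ 0.17286.
Pooled p̂ = (402+698)/(1918+4038) = 1100/5956 = 0.18469.
SE = √(0.150578 × 0.000769024) = 0.01076.
z = (0.20959 − 0.17286)/0.01076 = 0.03673/0.01076 = 3.414.
p-value = P(Z > 3.414) ≈ 0.0003, so at α = 0.05 we reject H₀.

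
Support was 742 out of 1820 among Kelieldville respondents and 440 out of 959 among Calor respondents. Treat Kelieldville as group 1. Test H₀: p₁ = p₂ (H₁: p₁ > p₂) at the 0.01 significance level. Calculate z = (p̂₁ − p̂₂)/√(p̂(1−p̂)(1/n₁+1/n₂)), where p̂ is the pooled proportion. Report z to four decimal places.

z = -2.5913

p̂₁ = 742/1820 ≈ 0.407692, p̂₂ = 440/959 ≈ 0.458811.
Pooled p̂ = (742+440)/(1820+959) = 1182/2779 = 0.425333.
SE = √(p̂(1−p̂)(1/n₁+1/n₂)) = √(0.425333·0.574667·0.0015922) = √(0.000389174) = 0.019727.
z = (0.407692 − 0.458811)/0.019727 = -0.051119/0.019727 = -2.5913.
p-value = P(Z > -2.591) ≈ 0.9952; since p > α = 0.01, fail to reject H₀.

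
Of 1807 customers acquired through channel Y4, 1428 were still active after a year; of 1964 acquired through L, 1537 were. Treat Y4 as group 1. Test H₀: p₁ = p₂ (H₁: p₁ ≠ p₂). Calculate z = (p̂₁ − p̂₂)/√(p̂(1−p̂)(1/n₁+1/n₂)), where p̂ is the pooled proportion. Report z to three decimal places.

z = 0.574

p̂₁ = 1428/1807 = 0.79026, p̂₂ = 1537/1964 = 0.78259.
Pooled p̂ = (1428+1537)/(1807+1964) = 2965/3771 = 0.78626.
SE = √(p̂(1−p̂)(1/n₁+1/n₂)) = √(0.78626·0.21374·0.00106257) = √(0.000178568) = 0.01336.
z = (0.79026 − 0.78259)/0.01336 = 0.00767/0.01336 = 0.574.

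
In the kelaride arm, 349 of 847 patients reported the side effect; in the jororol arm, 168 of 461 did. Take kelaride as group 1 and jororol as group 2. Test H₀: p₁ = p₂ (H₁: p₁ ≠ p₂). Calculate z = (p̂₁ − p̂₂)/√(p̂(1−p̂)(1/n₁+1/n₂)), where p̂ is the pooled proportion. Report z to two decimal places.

z = 1.68

p̂₁ = 349/847 = 0.4120, p̂₂ = 168/461 = 0.3644.
Pooled p̂ = (349+168)/(847+461) = 517/1308 = 0.3953.
SE = √(p̂(1−p̂)(1/n₁+1/n₂)) = √(0.3953·0.6047·0.00334983) = √(0.000800709) = 0.0283.
z = (0.4120 − 0.3644)/0.0283 = 0.0476/0.0283 = 1.68.
Two-sided p-value ≈ 2·Φ(−1.683) = 0.0924.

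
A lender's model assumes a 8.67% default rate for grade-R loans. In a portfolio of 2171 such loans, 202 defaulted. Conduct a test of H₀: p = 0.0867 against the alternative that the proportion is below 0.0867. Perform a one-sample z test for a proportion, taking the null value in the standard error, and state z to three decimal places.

z = 1.051

p̂ = 202/2171 ≈ 0.093045.
SE = √(p₀(1−p₀)/n) = √(0.079183/2171) = 0.006039.
z = (0.093045 − 0.0867)/0.006039 = 0.006345/0.006039 = 1.051.
p-value = P(Z < 1.051) ≈ 0.8533.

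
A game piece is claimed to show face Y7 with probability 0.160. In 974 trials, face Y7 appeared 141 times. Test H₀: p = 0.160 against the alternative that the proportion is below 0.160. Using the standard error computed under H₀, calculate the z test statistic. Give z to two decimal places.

p̂ = 141/974 = 0.1448.
SE = √(p₀(1−p₀)/n) = √(0.1344/974) = 0.0117.
z = (0.1448 − 0.16)/0.0117 = -0.0152/0.0117 = -1.30.
p-value = P(Z < -1.297) ≈ 0.0973.

z = -1.30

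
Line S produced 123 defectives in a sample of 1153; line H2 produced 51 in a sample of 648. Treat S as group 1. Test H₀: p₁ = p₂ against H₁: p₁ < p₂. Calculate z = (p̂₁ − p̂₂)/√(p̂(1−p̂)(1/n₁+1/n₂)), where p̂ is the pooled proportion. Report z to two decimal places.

z = 1.93

p̂₁ = 123/1153 = 0.1067, p̂₂ = 51/648 = 0.0787.
Pooled p̂ = (123+51)/(1153+648) = 174/1801 = 0.0966.
SE = √(0.0872789 × 0.00241051) = 0.0145.
z = (0.1067 − 0.0787)/0.0145 = 0.0280/0.0145 = 1.93.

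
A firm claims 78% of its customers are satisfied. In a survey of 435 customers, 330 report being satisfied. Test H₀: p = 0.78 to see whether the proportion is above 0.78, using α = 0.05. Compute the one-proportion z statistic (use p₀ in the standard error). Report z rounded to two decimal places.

p̂ = 330/435 ≈ 0.7586.
SE = √(p₀(1−p₀)/n) = √(0.1716/435) = 0.0199.
z = (0.7586 − 0.78)/0.0199 = -0.0214/0.0199 = -1.08.
p-value = P(Z > -1.076) ≈ 0.8591, so at α = 0.05 we fail to reject H₀.

z = -1.08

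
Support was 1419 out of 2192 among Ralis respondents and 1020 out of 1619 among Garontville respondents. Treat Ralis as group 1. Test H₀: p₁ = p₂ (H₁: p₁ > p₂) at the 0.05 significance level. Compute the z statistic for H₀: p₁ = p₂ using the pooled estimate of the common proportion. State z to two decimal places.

p̂₁ = 1419/2192 = 0.64735, p̂₂ = 1020/1619 = 0.63002.
Pooled p̂ = (1419+1020)/(2192+1619) = 2439/3811 = 0.63999.
SE = √(0.230403 × 0.00107387) = 0.01573.
z = (0.64735 − 0.63002)/0.01573 = 0.01733/0.01573 = 1.10.
p-value = P(Z > 1.102) ≈ 0.1352; since p > α = 0.05, fail to reject H₀.

z = 1.10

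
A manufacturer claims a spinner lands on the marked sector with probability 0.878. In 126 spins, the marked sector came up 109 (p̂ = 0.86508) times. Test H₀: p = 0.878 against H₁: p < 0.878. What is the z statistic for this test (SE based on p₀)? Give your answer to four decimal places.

p̂ = 109/126 ≈ 0.8650794.
SE = √(p₀(1−p₀)/n) = √(0.10712/126) = 0.0291569.
z = (0.8650794 − 0.878)/0.0291569 = -0.0129206/0.0291569 = -0.4431.
p-value = P(Z < -0.443) ≈ 0.3288.

z = -0.4431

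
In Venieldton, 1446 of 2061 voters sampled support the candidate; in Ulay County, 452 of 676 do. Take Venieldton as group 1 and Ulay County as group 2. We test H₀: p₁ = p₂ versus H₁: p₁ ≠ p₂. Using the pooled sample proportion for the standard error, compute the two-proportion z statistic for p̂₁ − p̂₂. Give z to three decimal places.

z = 1.613

p̂₁ = 1446/2061 = 0.70160, p̂₂ = 452/676 = 0.66864.
Pooled p̂ = (1446+452)/(2061+676) = 1898/2737 = 0.69346.
SE = √(p̂(1−p̂)(1/n₁+1/n₂)) = √(0.69346·0.30654·0.00196449) = √(0.000417598) = 0.02044.
z = (0.70160 − 0.66864)/0.02044 = 0.03296/0.02044 = 1.613.
p-value = 2·P(Z > 1.613) ≈ 0.1067.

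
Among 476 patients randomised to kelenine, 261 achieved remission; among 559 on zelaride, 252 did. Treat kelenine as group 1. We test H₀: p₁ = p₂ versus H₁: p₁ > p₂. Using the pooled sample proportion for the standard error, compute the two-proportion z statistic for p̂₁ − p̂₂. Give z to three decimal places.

z = 3.127

p̂₁ = 261/476 = 0.54832, p̂₂ = 252/559 = 0.45081.
Pooled p̂ = (261+252)/(476+559) = 513/1035 = 0.49565.
SE = √(0.249981 × 0.00388975) = 0.03118.
z = (0.54832 − 0.45081)/0.03118 = 0.09751/0.03118 = 3.127.
p-value = P(Z > 3.127) ≈ 0.0009.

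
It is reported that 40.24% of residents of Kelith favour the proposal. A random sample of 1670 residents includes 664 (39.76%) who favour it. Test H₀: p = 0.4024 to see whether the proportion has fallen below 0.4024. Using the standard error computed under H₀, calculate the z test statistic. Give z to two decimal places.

z = -0.40

p̂ = 664/1670 ≈ 0.3976.
Under H₀, SE = √(0.4024·0.5976/1670) = √(0.000143997) = 0.0120.
z = (0.3976 − 0.4024)/0.0120 = -0.0048/0.0120 = -0.40.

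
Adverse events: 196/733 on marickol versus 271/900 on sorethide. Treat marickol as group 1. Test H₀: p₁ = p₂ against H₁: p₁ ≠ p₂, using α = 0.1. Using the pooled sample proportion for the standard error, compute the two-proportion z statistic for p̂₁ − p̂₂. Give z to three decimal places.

z = -1.500

p̂₁ = 196/733 = 0.26739, p̂₂ = 271/900 = 0.30111.
Pooled p̂ = (196+271)/(733+900) = 467/1633 = 0.28598.
SE = √(p̂(1−p̂)(1/n₁+1/n₂)) = √(0.28598·0.71402·0.00247537) = √(0.000505455) = 0.02248.
z = (0.26739 − 0.30111)/0.02248 = -0.03372/0.02248 = -1.500.
p-value = 2·P(Z > 1.500) ≈ 0.1337, so at α = 0.1 we fail to reject H₀.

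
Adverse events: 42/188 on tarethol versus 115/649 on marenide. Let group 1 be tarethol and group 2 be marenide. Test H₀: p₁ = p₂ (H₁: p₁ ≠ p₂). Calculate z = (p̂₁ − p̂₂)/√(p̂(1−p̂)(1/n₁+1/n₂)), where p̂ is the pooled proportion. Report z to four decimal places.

p̂₁ = 42/188 = 0.2234043, p̂₂ = 115/649 = 0.1771957.
Pooled p̂ = (42+115)/(188+649) = 157/837 = 0.1875747.
SE = √(p̂(1−p̂)(1/n₁+1/n₂)) = √(0.1875747·0.8124253·0.00685998) = √(0.0010454) = 0.0323326.
z = (0.2234043 − 0.1771957)/0.0323326 = 0.0462086/0.0323326 = 1.4292.
Two-sided p-value ≈ 2·Φ(−1.429) = 0.1530.

z = 1.4292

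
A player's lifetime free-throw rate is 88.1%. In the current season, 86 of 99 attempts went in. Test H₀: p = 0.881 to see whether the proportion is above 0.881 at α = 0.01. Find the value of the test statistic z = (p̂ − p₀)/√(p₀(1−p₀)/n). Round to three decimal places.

p̂ = 86/99 ≈ 0.86869.
SE = √(p₀(1−p₀)/n) = √(0.10484/99) = 0.03254.
z = (0.86869 − 0.881)/0.03254 = -0.01231/0.03254 = -0.378.
p-value = P(Z > -0.378) ≈ 0.6474, so at α = 0.01 we fail to reject H₀.

z = -0.378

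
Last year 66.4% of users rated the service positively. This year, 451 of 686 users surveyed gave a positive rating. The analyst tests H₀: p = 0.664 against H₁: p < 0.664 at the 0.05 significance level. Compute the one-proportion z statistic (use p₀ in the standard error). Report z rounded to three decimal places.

z = -0.364

p̂ = 451/686 = 0.65743.
Standard error under H₀: √(0.664×0.336/686) = 0.01803.
z = (0.65743 − 0.664)/0.01803 = -0.00657/0.01803 = -0.364.
p-value = P(Z < -0.364) ≈ 0.3579; since p > α = 0.05, fail to reject H₀.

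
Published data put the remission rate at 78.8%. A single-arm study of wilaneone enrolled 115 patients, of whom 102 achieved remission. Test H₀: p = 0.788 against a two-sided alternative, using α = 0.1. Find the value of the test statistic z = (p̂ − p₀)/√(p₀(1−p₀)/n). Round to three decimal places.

p̂ = 102/115 = 0.886957.
Standard error under H₀: √(0.788×0.212/115) = 0.038114.
z = (0.886957 − 0.788)/0.038114 = 0.098957/0.038114 = 2.596.
Two-sided p-value ≈ 2·Φ(−2.596) = 0.0094; since p < α = 0.1, reject H₀.

z = 2.596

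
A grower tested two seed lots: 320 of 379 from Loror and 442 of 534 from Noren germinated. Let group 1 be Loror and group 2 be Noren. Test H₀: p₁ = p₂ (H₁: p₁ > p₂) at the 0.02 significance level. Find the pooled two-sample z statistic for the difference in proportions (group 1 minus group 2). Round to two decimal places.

p̂₁ = 320/379 = 0.84433, p̂₂ = 442/534 = 0.82772.
Pooled p̂ = (320+442)/(379+534) = 762/913 = 0.83461.
SE = √(0.138035 × 0.00451118) = 0.02495.
z = (0.84433 − 0.82772)/0.02495 = 0.01661/0.02495 = 0.67.
p-value = P(Z > 0.666) ≈ 0.2528. With α = 0.02, fail to reject H₀.

z = 0.67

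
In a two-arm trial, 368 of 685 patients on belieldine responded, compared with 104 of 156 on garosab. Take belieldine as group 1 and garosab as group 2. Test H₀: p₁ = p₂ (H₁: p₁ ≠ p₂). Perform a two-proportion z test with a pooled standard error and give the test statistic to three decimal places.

p̂₁ = 368/685 ≈ 0.53723, p̂₂ = 104/156 ≈ 0.66667.
Pooled p̂ = (368+104)/(685+156) = 472/841 = 0.56124.
SE = √(p̂(1−p̂)(1/n₁+1/n₂)) = √(0.56124·0.43876·0.00787011) = √(0.00193802) = 0.04402.
z = (0.53723 − 0.66667)/0.04402 = -0.12944/0.04402 = -2.940.
Two-sided p-value ≈ 2·Φ(−2.940) = 0.0033.

z = -2.940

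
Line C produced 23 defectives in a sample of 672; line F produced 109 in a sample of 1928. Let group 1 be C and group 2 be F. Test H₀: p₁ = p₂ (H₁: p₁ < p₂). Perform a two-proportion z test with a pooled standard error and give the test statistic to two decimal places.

z = -2.27

p̂₁ = 23/672 ≈ 0.03423, p̂₂ = 109/1928 ≈ 0.05654.
Pooled p̂ = (23+109)/(672+1928) = 132/2600 = 0.05077.
SE = √(p̂(1−p̂)(1/n₁+1/n₂)) = √(0.05077·0.94923·0.00200677) = √(9.67096e-05) = 0.00983.
z = (0.03423 − 0.05654)/0.00983 = -0.02231/0.00983 = -2.27.
p-value = P(Z < -2.269) ≈ 0.0116.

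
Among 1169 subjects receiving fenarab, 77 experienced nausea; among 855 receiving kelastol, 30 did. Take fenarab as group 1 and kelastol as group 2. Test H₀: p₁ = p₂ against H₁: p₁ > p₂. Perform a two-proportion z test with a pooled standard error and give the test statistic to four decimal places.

p̂₁ = 77/1169 ≈ 0.0658683, p̂₂ = 30/855 ≈ 0.0350877.
Pooled p̂ = (77+30)/(1169+855) = 107/2024 = 0.0528656.
SE = √(0.0500708 × 0.00202502) = 0.0100695.
z = (0.0658683 − 0.0350877)/0.0100695 = 0.0307806/0.0100695 = 3.0568.

z = 3.0568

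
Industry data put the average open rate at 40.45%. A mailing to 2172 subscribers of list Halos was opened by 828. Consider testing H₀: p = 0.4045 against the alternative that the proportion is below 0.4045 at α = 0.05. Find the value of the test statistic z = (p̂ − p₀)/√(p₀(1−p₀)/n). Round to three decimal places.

p̂ = 828/2172 = 0.38122.
SE = √(p₀(1−p₀)/n) = √(0.24088/2172) = 0.01053.
z = (0.38122 − 0.4045)/0.01053 = -0.02328/0.01053 = -2.211.
p-value = P(Z < -2.211) ≈ 0.0135; since p < α = 0.05, reject H₀.

z = -2.211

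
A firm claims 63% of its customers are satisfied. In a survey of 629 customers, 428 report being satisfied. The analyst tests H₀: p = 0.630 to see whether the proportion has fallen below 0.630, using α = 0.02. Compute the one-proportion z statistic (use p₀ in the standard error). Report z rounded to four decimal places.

z = 2.6204

p̂ = 428/629 = 0.680445.
SE = √(p₀(1−p₀)/n) = √(0.2331/629) = 0.019251.
z = (0.680445 − 0.63)/0.019251 = 0.050445/0.019251 = 2.6204.
p-value = P(Z < 2.620) ≈ 0.9956, so at α = 0.02 we fail to reject H₀.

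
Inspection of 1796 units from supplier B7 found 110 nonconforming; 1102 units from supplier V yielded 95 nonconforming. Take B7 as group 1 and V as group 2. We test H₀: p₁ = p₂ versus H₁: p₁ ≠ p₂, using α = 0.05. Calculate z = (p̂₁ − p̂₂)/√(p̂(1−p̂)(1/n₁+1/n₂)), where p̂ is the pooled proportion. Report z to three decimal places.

p̂₁ = 110/1796 = 0.06125, p̂₂ = 95/1102 = 0.08621.
Pooled p̂ = (110+95)/(1796+1102) = 205/2898 = 0.07074.
SE = √(0.0657345 × 0.00146423) = 0.00981.
z = (0.06125 − 0.08621)/0.00981 = -0.02496/0.00981 = -2.544.
p-value = 2·P(Z > 2.544) ≈ 0.0110; since p < α = 0.05, reject H₀.

z = -2.544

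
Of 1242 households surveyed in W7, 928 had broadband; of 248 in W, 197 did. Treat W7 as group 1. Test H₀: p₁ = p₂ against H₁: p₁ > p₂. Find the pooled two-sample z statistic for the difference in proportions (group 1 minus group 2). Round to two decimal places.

z = -1.58

p̂₁ = 928/1242 = 0.7472, p̂₂ = 197/248 = 0.7944.
Pooled p̂ = (928+197)/(1242+248) = 1125/1490 = 0.7550.
SE = √(0.184958 × 0.00483741) = 0.0299.
z = (0.7472 − 0.7944)/0.0299 = -0.0472/0.0299 = -1.58.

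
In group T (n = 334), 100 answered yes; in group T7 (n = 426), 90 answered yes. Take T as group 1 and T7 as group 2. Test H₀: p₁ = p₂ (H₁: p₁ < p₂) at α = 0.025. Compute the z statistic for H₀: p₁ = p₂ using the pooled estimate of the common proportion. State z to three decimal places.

z = 2.785

p̂₁ = 100/334 = 0.29940, p̂₂ = 90/426 = 0.21127.
Pooled p̂ = (100+90)/(334+426) = 190/760 = 0.25000.
SE = √(0.1875 × 0.00534143) = 0.03165.
z = (0.29940 − 0.21127)/0.03165 = 0.08813/0.03165 = 2.785.
p-value = P(Z < 2.785) ≈ 0.9973. With α = 0.025, fail to reject H₀.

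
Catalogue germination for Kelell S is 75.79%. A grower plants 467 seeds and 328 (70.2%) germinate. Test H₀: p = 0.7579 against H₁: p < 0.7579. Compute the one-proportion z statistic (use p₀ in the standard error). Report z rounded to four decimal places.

z = -2.8022

p̂ = 328/467 = 0.702355.
Under H₀, SE = √(0.7579·0.2421/467) = √(0.000392907) = 0.019822.
z = (0.702355 − 0.7579)/0.019822 = -0.055545/0.019822 = -2.8022.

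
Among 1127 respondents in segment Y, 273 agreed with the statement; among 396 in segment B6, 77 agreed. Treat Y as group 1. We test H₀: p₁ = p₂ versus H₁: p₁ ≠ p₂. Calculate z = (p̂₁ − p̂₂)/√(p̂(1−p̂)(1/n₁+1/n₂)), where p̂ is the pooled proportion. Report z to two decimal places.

p̂₁ = 273/1127 ≈ 0.2422, p̂₂ = 77/396 ≈ 0.1944.
Pooled p̂ = (273+77)/(1127+396) = 350/1523 = 0.2298.
SE = √(p̂(1−p̂)(1/n₁+1/n₂)) = √(0.2298·0.7702·0.00341256) = √(0.000604014) = 0.0246.
z = (0.2422 − 0.1944)/0.0246 = 0.0478/0.0246 = 1.94.

z = 1.94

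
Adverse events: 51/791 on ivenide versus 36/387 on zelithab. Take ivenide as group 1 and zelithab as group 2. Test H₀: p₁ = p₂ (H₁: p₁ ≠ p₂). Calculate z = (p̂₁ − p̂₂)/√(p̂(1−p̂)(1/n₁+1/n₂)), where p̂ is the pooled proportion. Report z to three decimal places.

p̂₁ = 51/791 = 0.06448, p̂₂ = 36/387 = 0.09302.
Pooled p̂ = (51+36)/(791+387) = 87/1178 = 0.07385.
SE = √(0.0683996 × 0.0038482) = 0.01622.
z = (0.06448 − 0.09302)/0.01622 = -0.02854/0.01622 = -1.760.
p-value = 2·P(Z > 1.760) ≈ 0.0785.

z = -1.760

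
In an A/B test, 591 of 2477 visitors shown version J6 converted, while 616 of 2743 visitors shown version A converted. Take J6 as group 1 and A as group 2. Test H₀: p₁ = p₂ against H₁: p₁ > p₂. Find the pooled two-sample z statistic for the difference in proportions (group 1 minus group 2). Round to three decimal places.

p̂₁ = 591/2477 ≈ 0.23860, p̂₂ = 616/2743 ≈ 0.22457.
Pooled p̂ = (591+616)/(2477+2743) = 1207/5220 = 0.23123.
SE = √(p̂(1−p̂)(1/n₁+1/n₂)) = √(0.23123·0.76877·0.000768279) = √(0.00013657) = 0.01169.
z = (0.23860 − 0.22457)/0.01169 = 0.01403/0.01169 = 1.200.

z = 1.200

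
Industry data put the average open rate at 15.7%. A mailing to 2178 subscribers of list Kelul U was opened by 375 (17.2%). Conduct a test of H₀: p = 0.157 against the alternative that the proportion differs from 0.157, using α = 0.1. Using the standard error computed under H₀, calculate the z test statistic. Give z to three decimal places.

z = 1.947

p̂ = 375/2178 = 0.172176.
Standard error under H₀: √(0.157×0.843/2178) = 0.007795.
z = (0.172176 − 0.157)/0.007795 = 0.015176/0.007795 = 1.947.
p-value = 2·P(Z > 1.947) ≈ 0.0516, so at α = 0.1 we reject H₀.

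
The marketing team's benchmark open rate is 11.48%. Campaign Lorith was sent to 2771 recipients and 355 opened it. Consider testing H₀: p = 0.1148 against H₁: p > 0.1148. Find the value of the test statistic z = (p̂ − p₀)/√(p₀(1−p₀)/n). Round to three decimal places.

z = 2.198

p̂ = 355/2771 = 0.128113.
SE = √(p₀(1−p₀)/n) = √(0.10162/2771) = 0.006056.
z = (0.128113 − 0.1148)/0.006056 = 0.013313/0.006056 = 2.198.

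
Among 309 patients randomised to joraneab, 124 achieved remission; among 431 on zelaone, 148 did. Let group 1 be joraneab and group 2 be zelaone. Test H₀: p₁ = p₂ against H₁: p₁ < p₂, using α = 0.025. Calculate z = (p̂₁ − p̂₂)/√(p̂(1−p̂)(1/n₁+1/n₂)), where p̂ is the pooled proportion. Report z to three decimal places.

z = 1.611

p̂₁ = 124/309 = 0.40129, p̂₂ = 148/431 = 0.34339.
Pooled p̂ = (124+148)/(309+431) = 272/740 = 0.36757.
SE = √(p̂(1−p̂)(1/n₁+1/n₂)) = √(0.36757·0.63243·0.00555643) = √(0.00129166) = 0.03594.
z = (0.40129 − 0.34339)/0.03594 = 0.05790/0.03594 = 1.611.
p-value = P(Z < 1.611) ≈ 0.9464, so at α = 0.025 we fail to reject H₀.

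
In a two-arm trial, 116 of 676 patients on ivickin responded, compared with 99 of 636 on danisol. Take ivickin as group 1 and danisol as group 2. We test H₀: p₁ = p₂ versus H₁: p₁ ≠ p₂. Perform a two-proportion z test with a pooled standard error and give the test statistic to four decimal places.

p̂₁ = 116/676 ≈ 0.171598, p̂₂ = 99/636 ≈ 0.155660.
Pooled p̂ = (116+99)/(676+636) = 215/1312 = 0.163872.
SE = √(0.137018 × 0.00305162) = 0.020448.
z = (0.171598 − 0.155660)/0.020448 = 0.015938/0.020448 = 0.7794.
Two-sided p-value ≈ 2·Φ(−0.779) = 0.4357.

z = 0.7794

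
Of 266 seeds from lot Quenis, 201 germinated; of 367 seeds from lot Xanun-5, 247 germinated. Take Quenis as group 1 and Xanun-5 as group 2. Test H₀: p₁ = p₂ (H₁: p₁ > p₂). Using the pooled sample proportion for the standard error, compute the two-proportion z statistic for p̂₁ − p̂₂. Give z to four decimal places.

z = 2.2558

p̂₁ = 201/266 ≈ 0.755639, p̂₂ = 247/367 ≈ 0.673025.
Pooled p̂ = (201+247)/(266+367) = 448/633 = 0.707741.
SE = √(p̂(1−p̂)(1/n₁+1/n₂)) = √(0.707741·0.292259·0.00648419) = √(0.00134121) = 0.036623.
z = (0.755639 − 0.673025)/0.036623 = 0.082614/0.036623 = 2.2558.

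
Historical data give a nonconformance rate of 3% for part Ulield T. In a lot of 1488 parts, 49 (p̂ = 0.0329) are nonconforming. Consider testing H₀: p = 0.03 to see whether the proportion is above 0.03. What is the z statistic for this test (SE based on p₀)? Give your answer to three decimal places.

p̂ = 49/1488 = 0.03293.
Standard error under H₀: √(0.03×0.97/1488) = 0.00442.
z = (0.03293 − 0.03)/0.00442 = 0.00293/0.00442 = 0.663.

z = 0.663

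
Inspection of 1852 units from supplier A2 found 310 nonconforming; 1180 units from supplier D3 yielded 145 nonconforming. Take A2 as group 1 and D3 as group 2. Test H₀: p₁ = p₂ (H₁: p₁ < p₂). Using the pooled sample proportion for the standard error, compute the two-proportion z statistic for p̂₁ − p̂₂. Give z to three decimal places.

p̂₁ = 310/1852 = 0.167387, p̂₂ = 145/1180 = 0.122881.
Pooled p̂ = (310+145)/(1852+1180) = 455/3032 = 0.150066.
SE = √(0.127546 × 0.00138741) = 0.013303.
z = (0.167387 − 0.122881)/0.013303 = 0.044506/0.013303 = 3.346.
p-value = P(Z < 3.346) ≈ 0.9996.

z = 3.346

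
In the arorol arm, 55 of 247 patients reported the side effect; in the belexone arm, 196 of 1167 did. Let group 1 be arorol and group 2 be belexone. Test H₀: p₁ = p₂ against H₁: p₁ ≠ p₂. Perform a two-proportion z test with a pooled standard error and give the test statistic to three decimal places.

z = 2.045

p̂₁ = 55/247 ≈ 0.22267, p̂₂ = 196/1167 ≈ 0.16795.
Pooled p̂ = (55+196)/(247+1167) = 251/1414 = 0.17751.
SE = √(0.146001 × 0.00490548) = 0.02676.
z = (0.22267 − 0.16795)/0.02676 = 0.05472/0.02676 = 2.045.
Two-sided p-value ≈ 2·Φ(−2.045) = 0.0409.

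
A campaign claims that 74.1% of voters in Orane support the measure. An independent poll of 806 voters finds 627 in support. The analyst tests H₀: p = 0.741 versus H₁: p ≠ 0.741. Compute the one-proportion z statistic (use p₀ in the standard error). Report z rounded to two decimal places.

p̂ = 627/806 ≈ 0.77792.
Standard error under H₀: √(0.741×0.259/806) = 0.01543.
z = (0.77792 − 0.741)/0.01543 = 0.03692/0.01543 = 2.39.

z = 2.39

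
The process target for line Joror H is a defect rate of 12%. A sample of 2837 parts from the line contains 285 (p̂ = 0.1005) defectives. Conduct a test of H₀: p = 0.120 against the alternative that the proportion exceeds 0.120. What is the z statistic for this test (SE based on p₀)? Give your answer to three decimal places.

p̂ = 285/2837 ≈ 0.10046.
SE = √(p₀(1−p₀)/n) = √(0.1056/2837) = 0.00610.
z = (0.10046 − 0.12)/0.00610 = -0.01954/0.00610 = -3.203.
p-value = P(Z > -3.203) ≈ 0.9993.

z = -3.203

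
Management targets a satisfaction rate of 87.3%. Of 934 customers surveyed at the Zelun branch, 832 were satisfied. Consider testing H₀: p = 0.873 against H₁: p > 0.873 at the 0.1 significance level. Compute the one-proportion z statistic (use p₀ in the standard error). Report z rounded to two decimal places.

p̂ = 832/934 = 0.8908.
SE = √(p₀(1−p₀)/n) = √(0.11087/934) = 0.0109.
z = (0.8908 − 0.873)/0.0109 = 0.0178/0.0109 = 1.63.
p-value = P(Z > 1.633) ≈ 0.0512. With α = 0.1, reject H₀.

z = 1.63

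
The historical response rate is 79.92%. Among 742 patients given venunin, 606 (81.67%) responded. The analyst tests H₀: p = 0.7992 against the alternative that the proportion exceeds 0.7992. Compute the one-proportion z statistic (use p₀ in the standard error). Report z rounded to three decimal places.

p̂ = 606/742 ≈ 0.816712.
Standard error under H₀: √(0.7992×0.2008/742) = 0.014706.
z = (0.816712 − 0.7992)/0.014706 = 0.017512/0.014706 = 1.191.
p-value = P(Z > 1.191) ≈ 0.1169.

z = 1.191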